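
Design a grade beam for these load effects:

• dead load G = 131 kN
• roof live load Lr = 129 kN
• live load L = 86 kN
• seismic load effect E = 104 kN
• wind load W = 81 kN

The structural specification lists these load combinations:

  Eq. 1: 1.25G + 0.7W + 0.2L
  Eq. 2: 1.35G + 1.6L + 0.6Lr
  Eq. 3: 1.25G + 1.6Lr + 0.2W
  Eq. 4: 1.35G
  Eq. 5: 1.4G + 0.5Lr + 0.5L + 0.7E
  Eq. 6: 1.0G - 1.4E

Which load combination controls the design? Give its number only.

Eq. 1: 1.25(131) + 0.7(81) + 0.2(86) = 237.7
Eq. 2: 1.35(131) + 1.6(86) + 0.6(129) = 391.9
Eq. 3: 1.25(131) + 1.6(129) + 0.2(81) = 386.4
Eq. 4: 1.35(131) = 176.9
Eq. 5: 1.4(131) + 0.5(129) + 0.5(86) + 0.7(104) = 363.7
Eq. 6: 1.0(131) - 1.4(104) = -14.6
The largest value is 391.9 kN from combination 2.

Combination 2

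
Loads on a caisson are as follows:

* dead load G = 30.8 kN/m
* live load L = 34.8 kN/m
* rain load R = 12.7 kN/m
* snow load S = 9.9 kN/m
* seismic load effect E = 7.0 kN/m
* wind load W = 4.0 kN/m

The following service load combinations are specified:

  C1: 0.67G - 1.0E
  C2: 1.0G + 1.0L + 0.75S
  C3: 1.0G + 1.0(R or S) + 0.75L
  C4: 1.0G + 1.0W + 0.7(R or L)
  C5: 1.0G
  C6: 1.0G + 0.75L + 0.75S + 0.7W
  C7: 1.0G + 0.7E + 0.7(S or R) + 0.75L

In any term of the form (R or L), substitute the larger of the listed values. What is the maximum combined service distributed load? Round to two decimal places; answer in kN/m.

73.03 kN/m

(R or S) → R = 12.7 kN/m; (R or L) → L = 34.8 kN/m; (S or R) → R = 12.7 kN/m.
C1: 0.67(30.8) - 1.0(7.0) = 13.64
C2: 1.0(30.8) + 1.0(34.8) + 0.75(9.9) = 73.03
C3: 1.0(30.8) + 1.0(12.7) + 0.75(34.8) = 69.60
C4: 1.0(30.8) + 1.0(4.0) + 0.7(34.8) = 59.16
C5: 1.0(30.8) = 30.80
C6: 1.0(30.8) + 0.75(34.8) + 0.75(9.9) + 0.7(4.0) = 67.13
C7: 1.0(30.8) + 0.7(7.0) + 0.7(12.7) + 0.75(34.8) = 70.69
Maximum is from combination 2.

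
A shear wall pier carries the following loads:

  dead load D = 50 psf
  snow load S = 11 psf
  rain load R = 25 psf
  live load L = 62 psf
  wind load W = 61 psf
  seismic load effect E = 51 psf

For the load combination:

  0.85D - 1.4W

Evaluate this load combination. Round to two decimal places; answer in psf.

0.85(50) - 1.4(61) = 42.50 - 85.40 = -42.90
q_u = -42.90 psf.

-42.90 psf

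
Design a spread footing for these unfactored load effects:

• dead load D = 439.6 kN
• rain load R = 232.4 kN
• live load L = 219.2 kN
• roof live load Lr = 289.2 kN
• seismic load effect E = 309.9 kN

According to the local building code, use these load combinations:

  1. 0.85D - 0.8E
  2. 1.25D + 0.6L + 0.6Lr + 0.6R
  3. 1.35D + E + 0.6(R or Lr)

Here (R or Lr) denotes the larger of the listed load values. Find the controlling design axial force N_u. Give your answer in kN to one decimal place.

1076.9 kN

(R or Lr) → Lr = 289.2 kN.
1. 0.85(439.6) - 0.8(309.9) = 125.7
2. 1.25(439.6) + 0.6(219.2) + 0.6(289.2) + 0.6(232.4) = 994.0
3. 1.35(439.6) + 1.0(309.9) + 0.6(289.2) = 593.5 + 309.9 + 173.5 = 1076.9
Combination 3 governs: N_u = 1076.9 kN.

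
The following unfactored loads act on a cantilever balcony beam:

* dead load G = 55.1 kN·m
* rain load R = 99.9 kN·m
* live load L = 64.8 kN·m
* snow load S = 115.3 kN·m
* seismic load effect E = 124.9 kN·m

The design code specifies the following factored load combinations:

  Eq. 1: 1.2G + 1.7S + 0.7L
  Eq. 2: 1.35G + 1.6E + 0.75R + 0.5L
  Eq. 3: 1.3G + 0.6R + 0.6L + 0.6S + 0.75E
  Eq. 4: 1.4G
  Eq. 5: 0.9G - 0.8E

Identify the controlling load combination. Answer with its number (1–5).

Combination 2

Eq. 1: 1.2(55.1) + 1.7(115.3) + 0.7(64.8) = 66.1 + 196.0 + 45.4 = 307.5
Eq. 2: 1.35(55.1) + 1.6(124.9) + 0.75(99.9) + 0.5(64.8) = 381.6
Eq. 3: 1.3(55.1) + 0.6(99.9) + 0.6(64.8) + 0.6(115.3) + 0.75(124.9) = 71.6 + 59.9 + 38.9 + 69.2 + 93.7 = 333.3
Eq. 4: 1.4(55.1) = 77.1
Eq. 5: 0.9(55.1) - 0.8(124.9) = 49.6 - 99.9 = -50.3
The largest value is 381.6 kN·m from combination 2.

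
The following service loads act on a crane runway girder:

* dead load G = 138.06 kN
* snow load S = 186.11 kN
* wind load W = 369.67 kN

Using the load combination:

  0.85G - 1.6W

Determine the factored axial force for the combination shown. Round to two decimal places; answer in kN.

0.85(138.06) - 1.6(369.67) = -474.12
N_u = -474.12 kN.

-474.12 kN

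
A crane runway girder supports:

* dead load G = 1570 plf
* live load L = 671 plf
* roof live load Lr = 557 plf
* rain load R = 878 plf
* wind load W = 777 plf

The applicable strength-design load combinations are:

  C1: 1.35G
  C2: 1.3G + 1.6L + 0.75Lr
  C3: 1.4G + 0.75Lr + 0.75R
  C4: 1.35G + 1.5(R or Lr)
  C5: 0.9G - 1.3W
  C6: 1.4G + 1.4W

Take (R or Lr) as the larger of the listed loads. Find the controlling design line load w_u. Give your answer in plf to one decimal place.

(R or Lr) → R = 878 plf.
C1: 1.35(1570) = 2119.5
C2: 1.3(1570) + 1.6(671) + 0.75(557) = 2041.0 + 1073.6 + 417.8 = 3532.4
C3: 1.4(1570) + 0.75(557) + 0.75(878) = 2198.0 + 417.8 + 658.5 = 3274.3
C4: 1.35(1570) + 1.5(878) = 2119.5 + 1317.0 = 3436.5
C5: 0.9(1570) - 1.3(777) = 1413.0 - 1010.1 = 402.9
C6: 1.4(1570) + 1.4(777) = 2198.0 + 1087.8 = 3285.8
Maximum is from combination 2.

3532.4 plf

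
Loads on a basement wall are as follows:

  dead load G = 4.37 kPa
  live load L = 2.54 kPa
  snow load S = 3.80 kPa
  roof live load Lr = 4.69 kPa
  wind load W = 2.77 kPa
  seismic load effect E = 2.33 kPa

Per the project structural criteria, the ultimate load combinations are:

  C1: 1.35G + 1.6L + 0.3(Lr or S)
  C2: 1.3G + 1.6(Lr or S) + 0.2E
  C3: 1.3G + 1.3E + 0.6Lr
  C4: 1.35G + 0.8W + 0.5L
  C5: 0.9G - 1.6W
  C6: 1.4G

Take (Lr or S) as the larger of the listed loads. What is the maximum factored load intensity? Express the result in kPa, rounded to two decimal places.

13.65 kPa

(Lr or S) → Lr = 4.69 kPa.
C1: 1.35(4.37) + 1.6(2.54) + 0.3(4.69) = 5.90 + 4.06 + 1.41 = 11.37
C2: 1.3(4.37) + 1.6(4.69) + 0.2(2.33) = 5.68 + 7.50 + 0.47 = 13.65
C3: 1.3(4.37) + 1.3(2.33) + 0.6(4.69) = 5.68 + 3.03 + 2.81 = 11.52
C4: 1.35(4.37) + 0.8(2.77) + 0.5(2.54) = 5.90 + 2.22 + 1.27 = 9.39
C5: 0.9(4.37) - 1.6(2.77) = 3.93 - 4.43 = -0.50
C6: 1.4(4.37) = 6.12
The controlling combination is 2, giving 13.65 kPa.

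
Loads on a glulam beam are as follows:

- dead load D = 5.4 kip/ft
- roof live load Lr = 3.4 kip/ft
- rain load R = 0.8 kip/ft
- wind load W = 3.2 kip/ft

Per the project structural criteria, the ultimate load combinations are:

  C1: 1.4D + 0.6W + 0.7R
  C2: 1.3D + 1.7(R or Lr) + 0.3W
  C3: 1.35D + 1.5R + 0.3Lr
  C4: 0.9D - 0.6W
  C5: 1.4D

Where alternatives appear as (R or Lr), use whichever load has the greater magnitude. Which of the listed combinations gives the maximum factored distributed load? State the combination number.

(R or Lr) → Lr = 3.4 kip/ft.
C1: 1.4(5.4) + 0.6(3.2) + 0.7(0.8) = 10.0
C2: 1.3(5.4) + 1.7(3.4) + 0.3(3.2) = 7.0 + 5.8 + 1.0 = 13.8
C3: 1.35(5.4) + 1.5(0.8) + 0.3(3.4) = 7.3 + 1.2 + 1.0 = 9.5
C4: 0.9(5.4) - 0.6(3.2) = 2.9
C5: 1.4(5.4) = 7.6
The largest value is 13.8 kip/ft from combination 2.

Combination 2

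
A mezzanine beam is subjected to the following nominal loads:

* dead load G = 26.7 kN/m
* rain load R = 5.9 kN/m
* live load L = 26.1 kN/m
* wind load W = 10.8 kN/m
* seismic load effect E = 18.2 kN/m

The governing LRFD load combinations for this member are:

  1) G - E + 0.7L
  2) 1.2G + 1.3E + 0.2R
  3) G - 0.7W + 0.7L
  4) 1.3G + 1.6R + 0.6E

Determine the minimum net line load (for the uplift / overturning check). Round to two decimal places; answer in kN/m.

1) 1.0(26.7) - 1.0(18.2) + 0.7(26.1) = 26.77
2) 1.2(26.7) + 1.3(18.2) + 0.2(5.9) = 56.88
3) 1.0(26.7) - 0.7(10.8) + 0.7(26.1) = 37.41
4) 1.3(26.7) + 1.6(5.9) + 0.6(18.2) = 55.07
Combination 1 gives the minimum: 26.77 kN/m.

26.77 kN/m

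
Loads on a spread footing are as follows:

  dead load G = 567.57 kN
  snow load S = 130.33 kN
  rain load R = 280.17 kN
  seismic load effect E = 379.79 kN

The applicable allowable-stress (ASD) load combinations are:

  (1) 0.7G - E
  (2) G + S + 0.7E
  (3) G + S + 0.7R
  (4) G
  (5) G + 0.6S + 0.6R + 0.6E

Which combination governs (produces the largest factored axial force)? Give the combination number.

Combination 5

(1) 0.7(567.57) - 1.0(379.79) = 17.51
(2) 1.0(567.57) + 1.0(130.33) + 0.7(379.79) = 963.75
(3) 1.0(567.57) + 1.0(130.33) + 0.7(280.17) = 894.02
(4) 1.0(567.57) = 567.57
(5) 1.0(567.57) + 0.6(130.33) + 0.6(280.17) + 0.6(379.79) = 1041.74
The largest value is 1041.74 kN from combination 5.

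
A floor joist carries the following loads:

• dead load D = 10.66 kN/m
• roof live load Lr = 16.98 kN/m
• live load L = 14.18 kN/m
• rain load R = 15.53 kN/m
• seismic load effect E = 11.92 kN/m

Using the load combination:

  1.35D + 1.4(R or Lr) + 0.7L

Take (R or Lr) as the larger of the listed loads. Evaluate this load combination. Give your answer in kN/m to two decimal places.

48.09 kN/m

(R or Lr) → Lr = 16.98 kN/m.
1.35(10.66) + 1.4(16.98) + 0.7(14.18) = 48.09
w_u = 48.09 kN/m.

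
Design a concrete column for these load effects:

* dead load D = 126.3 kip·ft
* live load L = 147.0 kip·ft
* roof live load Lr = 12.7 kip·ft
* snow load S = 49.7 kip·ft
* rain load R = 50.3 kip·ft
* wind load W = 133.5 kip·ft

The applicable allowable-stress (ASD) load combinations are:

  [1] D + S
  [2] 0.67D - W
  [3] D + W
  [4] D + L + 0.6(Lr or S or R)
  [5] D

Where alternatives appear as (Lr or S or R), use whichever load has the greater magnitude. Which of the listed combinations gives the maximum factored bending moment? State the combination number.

(Lr or S or R) → R = 50.3 kip·ft.
[1] 1.0(126.3) + 1.0(49.7) = 126.30 + 49.70 = 176.00
[2] 0.67(126.3) - 1.0(133.5) = 84.62 - 133.50 = -48.88
[3] 1.0(126.3) + 1.0(133.5) = 126.30 + 133.50 = 259.80
[4] 1.0(126.3) + 1.0(147.0) + 0.6(50.3) = 126.30 + 147.00 + 30.18 = 303.48
[5] 1.0(126.3) = 126.30
The largest value is 303.48 kip·ft from combination 4.

Combination 4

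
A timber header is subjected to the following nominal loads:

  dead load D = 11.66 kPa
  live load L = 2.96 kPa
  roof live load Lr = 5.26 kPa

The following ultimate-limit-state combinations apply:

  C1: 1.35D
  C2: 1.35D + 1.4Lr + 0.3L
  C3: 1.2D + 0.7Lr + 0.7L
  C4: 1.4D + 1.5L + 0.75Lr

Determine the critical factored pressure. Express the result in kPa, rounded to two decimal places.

C1: 1.35(11.66) = 15.74
C2: 1.35(11.66) + 1.4(5.26) + 0.3(2.96) = 23.99
C3: 1.2(11.66) + 0.7(5.26) + 0.7(2.96) = 19.75
C4: 1.4(11.66) + 1.5(2.96) + 0.75(5.26) = 24.71
The controlling combination is 4, giving 24.71 kPa.

24.71 kPa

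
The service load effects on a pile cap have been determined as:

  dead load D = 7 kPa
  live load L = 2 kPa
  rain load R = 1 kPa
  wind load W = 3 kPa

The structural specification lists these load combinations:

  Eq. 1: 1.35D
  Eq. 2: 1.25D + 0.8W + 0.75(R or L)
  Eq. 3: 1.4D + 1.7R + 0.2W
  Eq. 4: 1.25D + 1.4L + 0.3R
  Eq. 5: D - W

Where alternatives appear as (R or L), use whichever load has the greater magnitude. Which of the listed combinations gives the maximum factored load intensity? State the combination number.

Combination 2

(R or L) → L = 2 kPa.
Eq. 1: 1.35(7) = 9.45
Eq. 2: 1.25(7) + 0.8(3) + 0.75(2) = 8.75 + 2.40 + 1.50 = 12.65
Eq. 3: 1.4(7) + 1.7(1) + 0.2(3) = 9.80 + 1.70 + 0.60 = 12.10
Eq. 4: 1.25(7) + 1.4(2) + 0.3(1) = 8.75 + 2.80 + 0.30 = 11.85
Eq. 5: 1.0(7) - 1.0(3) = 7.00 - 3.00 = 4.00
The largest value is 12.65 kPa from combination 2.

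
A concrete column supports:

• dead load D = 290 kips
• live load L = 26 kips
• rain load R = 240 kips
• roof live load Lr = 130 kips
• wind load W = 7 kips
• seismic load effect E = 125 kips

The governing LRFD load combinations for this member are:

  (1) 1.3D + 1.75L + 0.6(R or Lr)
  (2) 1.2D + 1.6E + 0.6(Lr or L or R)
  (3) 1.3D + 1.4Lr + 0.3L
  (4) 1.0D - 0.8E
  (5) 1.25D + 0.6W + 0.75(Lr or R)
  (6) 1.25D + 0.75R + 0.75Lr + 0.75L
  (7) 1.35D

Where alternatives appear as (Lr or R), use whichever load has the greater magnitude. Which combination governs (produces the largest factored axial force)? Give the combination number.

(R or Lr) → R = 240 kips; (Lr or L or R) → R = 240 kips; (Lr or R) → R = 240 kips.
(1) 1.3(290) + 1.75(26) + 0.6(240) = 377.0 + 45.5 + 144.0 = 566.5
(2) 1.2(290) + 1.6(125) + 0.6(240) = 348.0 + 200.0 + 144.0 = 692.0
(3) 1.3(290) + 1.4(130) + 0.3(26) = 377.0 + 182.0 + 7.8 = 566.8
(4) 1.0(290) - 0.8(125) = 290.0 - 100.0 = 190.0
(5) 1.25(290) + 0.6(7) + 0.75(240) = 362.5 + 4.2 + 180.0 = 546.7
(6) 1.25(290) + 0.75(240) + 0.75(130) + 0.75(26) = 362.5 + 180.0 + 97.5 + 19.5 = 659.5
(7) 1.35(290) = 391.5
The largest value is 692.0 kips from combination 2.

Combination 2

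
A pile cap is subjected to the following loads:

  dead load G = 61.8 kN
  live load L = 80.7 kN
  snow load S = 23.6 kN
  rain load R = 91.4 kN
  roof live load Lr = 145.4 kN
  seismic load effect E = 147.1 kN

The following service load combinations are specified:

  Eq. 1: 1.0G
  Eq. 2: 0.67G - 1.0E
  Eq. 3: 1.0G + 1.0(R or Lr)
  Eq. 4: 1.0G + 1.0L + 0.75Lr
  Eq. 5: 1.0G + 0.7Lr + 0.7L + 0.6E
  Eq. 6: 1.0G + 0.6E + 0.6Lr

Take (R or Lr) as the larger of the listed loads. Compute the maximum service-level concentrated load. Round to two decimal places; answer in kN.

(R or Lr) → Lr = 145.4 kN.
Eq. 1: 1.0(61.8) = 61.80
Eq. 2: 0.67(61.8) - 1.0(147.1) = -105.69
Eq. 3: 1.0(61.8) + 1.0(145.4) = 207.20
Eq. 4: 1.0(61.8) + 1.0(80.7) + 0.75(145.4) = 251.55
Eq. 5: 1.0(61.8) + 0.7(145.4) + 0.7(80.7) + 0.6(147.1) = 308.33
Eq. 6: 1.0(61.8) + 0.6(147.1) + 0.6(145.4) = 237.30
Maximum is from combination 5.

308.33 kN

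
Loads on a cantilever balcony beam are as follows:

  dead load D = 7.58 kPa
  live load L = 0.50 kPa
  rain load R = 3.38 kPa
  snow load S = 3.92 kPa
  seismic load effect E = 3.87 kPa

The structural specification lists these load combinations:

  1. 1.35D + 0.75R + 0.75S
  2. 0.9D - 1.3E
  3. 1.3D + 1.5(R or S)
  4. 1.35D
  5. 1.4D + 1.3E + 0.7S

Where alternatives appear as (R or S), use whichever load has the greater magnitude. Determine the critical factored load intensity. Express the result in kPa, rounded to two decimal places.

18.39 kPa

(R or S) → S = 3.92 kPa.
1. 1.35(7.58) + 0.75(3.38) + 0.75(3.92) = 10.23 + 2.54 + 2.94 = 15.71
2. 0.9(7.58) - 1.3(3.87) = 6.82 - 5.03 = 1.79
3. 1.3(7.58) + 1.5(3.92) = 9.85 + 5.88 = 15.73
4. 1.35(7.58) = 10.23
5. 1.4(7.58) + 1.3(3.87) + 0.7(3.92) = 18.39
Combination 5 governs: q_u = 18.39 kPa.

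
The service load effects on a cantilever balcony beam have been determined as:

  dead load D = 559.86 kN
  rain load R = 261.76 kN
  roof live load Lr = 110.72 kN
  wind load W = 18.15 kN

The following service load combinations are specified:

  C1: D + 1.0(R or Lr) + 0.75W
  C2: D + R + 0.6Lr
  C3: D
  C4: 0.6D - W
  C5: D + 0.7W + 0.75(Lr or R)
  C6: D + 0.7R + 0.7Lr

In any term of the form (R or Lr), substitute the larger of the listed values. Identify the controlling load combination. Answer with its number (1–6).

Combination 2

(R or Lr) → R = 261.76 kN; (Lr or R) → R = 261.76 kN.
C1: 1.0(559.86) + 1.0(261.76) + 0.75(18.15) = 559.86 + 261.76 + 13.61 = 835.23
C2: 1.0(559.86) + 1.0(261.76) + 0.6(110.72) = 559.86 + 261.76 + 66.43 = 888.05
C3: 1.0(559.86) = 559.86
C4: 0.6(559.86) - 1.0(18.15) = 335.92 - 18.15 = 317.77
C5: 1.0(559.86) + 0.7(18.15) + 0.75(261.76) = 559.86 + 12.71 + 196.32 = 768.89
C6: 1.0(559.86) + 0.7(261.76) + 0.7(110.72) = 820.60
The largest value is 888.05 kN from combination 2.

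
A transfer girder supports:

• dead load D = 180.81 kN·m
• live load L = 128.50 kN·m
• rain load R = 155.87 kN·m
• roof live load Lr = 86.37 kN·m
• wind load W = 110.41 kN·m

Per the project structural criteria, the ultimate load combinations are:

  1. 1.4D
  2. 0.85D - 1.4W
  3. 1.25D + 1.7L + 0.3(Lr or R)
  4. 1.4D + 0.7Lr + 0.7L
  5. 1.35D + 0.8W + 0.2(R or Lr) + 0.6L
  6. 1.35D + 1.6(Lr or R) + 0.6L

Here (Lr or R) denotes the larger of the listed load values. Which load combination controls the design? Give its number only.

(Lr or R) → R = 155.87 kN·m; (R or Lr) → R = 155.87 kN·m.
1. 1.4(180.81) = 253.13
2. 0.85(180.81) - 1.4(110.41) = -0.89
3. 1.25(180.81) + 1.7(128.50) + 0.3(155.87) = 226.01 + 218.45 + 46.76 = 491.22
4. 1.4(180.81) + 0.7(86.37) + 0.7(128.50) = 253.13 + 60.46 + 89.95 = 403.54
5. 1.35(180.81) + 0.8(110.41) + 0.2(155.87) + 0.6(128.50) = 440.70
6. 1.35(180.81) + 1.6(155.87) + 0.6(128.50) = 570.59
The largest value is 570.59 kN·m from combination 6.

Combination 6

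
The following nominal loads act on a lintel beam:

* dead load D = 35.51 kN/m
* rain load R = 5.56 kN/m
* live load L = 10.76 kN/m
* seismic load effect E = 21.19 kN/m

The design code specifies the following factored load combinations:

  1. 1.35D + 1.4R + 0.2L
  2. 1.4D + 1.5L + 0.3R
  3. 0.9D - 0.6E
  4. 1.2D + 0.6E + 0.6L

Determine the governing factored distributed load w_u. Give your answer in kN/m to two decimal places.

67.52 kN/m

1. 1.35(35.51) + 1.4(5.56) + 0.2(10.76) = 47.94 + 7.78 + 2.15 = 57.87
2. 1.4(35.51) + 1.5(10.76) + 0.3(5.56) = 49.71 + 16.14 + 1.67 = 67.52
3. 0.9(35.51) - 0.6(21.19) = 31.96 - 12.71 = 19.25
4. 1.2(35.51) + 0.6(21.19) + 0.6(10.76) = 42.61 + 12.71 + 6.46 = 61.78
Maximum is from combination 2.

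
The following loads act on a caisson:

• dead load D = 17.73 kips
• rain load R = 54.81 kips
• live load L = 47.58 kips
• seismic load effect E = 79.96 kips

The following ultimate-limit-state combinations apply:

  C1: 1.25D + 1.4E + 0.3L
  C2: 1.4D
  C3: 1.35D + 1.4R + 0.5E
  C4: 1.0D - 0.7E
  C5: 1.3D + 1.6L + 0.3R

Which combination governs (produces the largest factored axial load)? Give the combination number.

Combination 1

C1: 1.25(17.73) + 1.4(79.96) + 0.3(47.58) = 148.38
C2: 1.4(17.73) = 24.82
C3: 1.35(17.73) + 1.4(54.81) + 0.5(79.96) = 23.94 + 76.73 + 39.98 = 140.65
C4: 1.0(17.73) - 0.7(79.96) = 17.73 - 55.97 = -38.24
C5: 1.3(17.73) + 1.6(47.58) + 0.3(54.81) = 23.05 + 76.13 + 16.44 = 115.62
The largest value is 148.38 kips from combination 1.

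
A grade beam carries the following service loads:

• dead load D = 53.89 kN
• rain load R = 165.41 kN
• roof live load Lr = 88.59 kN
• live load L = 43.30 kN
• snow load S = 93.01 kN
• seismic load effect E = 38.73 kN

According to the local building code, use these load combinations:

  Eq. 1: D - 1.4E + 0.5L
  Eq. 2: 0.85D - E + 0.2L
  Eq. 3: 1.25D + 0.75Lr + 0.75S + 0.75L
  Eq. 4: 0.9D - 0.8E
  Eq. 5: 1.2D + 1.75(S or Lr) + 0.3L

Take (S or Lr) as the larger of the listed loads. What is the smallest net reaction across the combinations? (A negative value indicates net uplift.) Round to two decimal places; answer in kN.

(S or Lr) → S = 93.01 kN.
Eq. 1: 1.0(53.89) - 1.4(38.73) + 0.5(43.30) = 53.89 - 54.22 + 21.65 = 21.32
Eq. 2: 0.85(53.89) - 1.0(38.73) + 0.2(43.30) = 45.81 - 38.73 + 8.66 = 15.74
Eq. 3: 1.25(53.89) + 0.75(88.59) + 0.75(93.01) + 0.75(43.30) = 67.36 + 66.44 + 69.76 + 32.48 = 236.04
Eq. 4: 0.9(53.89) - 0.8(38.73) = 48.50 - 30.98 = 17.52
Eq. 5: 1.2(53.89) + 1.75(93.01) + 0.3(43.30) = 64.67 + 162.77 + 12.99 = 240.43
Combination 2 gives the minimum: 15.74 kN.

15.74 kN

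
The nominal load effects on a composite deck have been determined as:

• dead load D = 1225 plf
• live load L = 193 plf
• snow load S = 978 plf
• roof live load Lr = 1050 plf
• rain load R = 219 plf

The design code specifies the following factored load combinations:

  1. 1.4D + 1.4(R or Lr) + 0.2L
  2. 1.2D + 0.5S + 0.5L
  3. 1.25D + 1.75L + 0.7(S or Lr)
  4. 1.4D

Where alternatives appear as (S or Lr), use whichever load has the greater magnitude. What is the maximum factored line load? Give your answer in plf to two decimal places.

3223.60 plf

(R or Lr) → Lr = 1050 plf; (S or Lr) → Lr = 1050 plf.
1. 1.4(1225) + 1.4(1050) + 0.2(193) = 3223.60
2. 1.2(1225) + 0.5(978) + 0.5(193) = 2055.50
3. 1.25(1225) + 1.75(193) + 0.7(1050) = 2604.00
4. 1.4(1225) = 1715.00
Combination 1 governs: w_u = 3223.60 plf.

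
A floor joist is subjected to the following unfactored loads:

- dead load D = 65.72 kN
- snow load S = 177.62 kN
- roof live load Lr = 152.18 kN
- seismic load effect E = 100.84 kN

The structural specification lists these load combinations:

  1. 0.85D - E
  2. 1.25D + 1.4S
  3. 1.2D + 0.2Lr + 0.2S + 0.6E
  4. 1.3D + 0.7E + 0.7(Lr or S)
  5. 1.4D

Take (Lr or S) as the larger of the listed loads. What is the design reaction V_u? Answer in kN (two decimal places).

330.82 kN

(Lr or S) → S = 177.62 kN.
1. 0.85(65.72) - 1.0(100.84) = -44.98
2. 1.25(65.72) + 1.4(177.62) = 330.82
3. 1.2(65.72) + 0.2(152.18) + 0.2(177.62) + 0.6(100.84) = 205.33
4. 1.3(65.72) + 0.7(100.84) + 0.7(177.62) = 280.36
5. 1.4(65.72) = 92.01
Combination 2 governs: V_u = 330.82 kN.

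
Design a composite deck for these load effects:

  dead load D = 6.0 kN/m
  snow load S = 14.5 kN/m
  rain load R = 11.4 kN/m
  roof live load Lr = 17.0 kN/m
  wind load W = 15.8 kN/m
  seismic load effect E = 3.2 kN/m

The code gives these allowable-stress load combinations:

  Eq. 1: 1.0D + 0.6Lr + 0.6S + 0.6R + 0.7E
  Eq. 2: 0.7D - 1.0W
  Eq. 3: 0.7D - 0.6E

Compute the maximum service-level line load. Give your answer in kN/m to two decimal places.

33.98 kN/m

Eq. 1: 1.0(6.0) + 0.6(17.0) + 0.6(14.5) + 0.6(11.4) + 0.7(3.2) = 6.00 + 10.20 + 8.70 + 6.84 + 2.24 = 33.98
Eq. 2: 0.7(6.0) - 1.0(15.8) = 4.20 - 15.80 = -11.60
Eq. 3: 0.7(6.0) - 0.6(3.2) = 4.20 - 1.92 = 2.28
Maximum is from combination 1.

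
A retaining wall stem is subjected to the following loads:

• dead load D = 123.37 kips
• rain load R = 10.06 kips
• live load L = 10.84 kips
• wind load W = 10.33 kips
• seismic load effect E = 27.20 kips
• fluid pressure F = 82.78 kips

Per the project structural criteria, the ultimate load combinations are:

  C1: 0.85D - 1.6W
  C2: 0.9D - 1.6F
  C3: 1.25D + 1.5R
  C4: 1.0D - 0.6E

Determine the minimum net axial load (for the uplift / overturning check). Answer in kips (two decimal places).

-21.42 kips

C1: 0.85(123.37) - 1.6(10.33) = 88.34
C2: 0.9(123.37) - 1.6(82.78) = -21.42
C3: 1.25(123.37) + 1.5(10.06) = 169.30
C4: 1.0(123.37) - 0.6(27.20) = 107.05
Combination 2 gives the minimum: -21.42 kips.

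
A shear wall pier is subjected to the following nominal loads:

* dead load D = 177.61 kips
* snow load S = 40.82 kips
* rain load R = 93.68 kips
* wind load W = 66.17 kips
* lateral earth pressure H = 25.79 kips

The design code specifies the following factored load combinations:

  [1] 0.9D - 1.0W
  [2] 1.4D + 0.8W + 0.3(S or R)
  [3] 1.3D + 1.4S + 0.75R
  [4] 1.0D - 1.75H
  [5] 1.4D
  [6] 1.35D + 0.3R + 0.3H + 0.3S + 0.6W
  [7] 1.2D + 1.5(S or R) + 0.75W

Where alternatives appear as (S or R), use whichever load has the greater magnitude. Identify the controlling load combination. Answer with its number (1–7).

(S or R) → R = 93.68 kips.
[1] 0.9(177.61) - 1.0(66.17) = 93.68
[2] 1.4(177.61) + 0.8(66.17) + 0.3(93.68) = 329.69
[3] 1.3(177.61) + 1.4(40.82) + 0.75(93.68) = 358.30
[4] 1.0(177.61) - 1.75(25.79) = 132.48
[5] 1.4(177.61) = 248.65
[6] 1.35(177.61) + 0.3(93.68) + 0.3(25.79) + 0.3(40.82) + 0.6(66.17) = 327.56
[7] 1.2(177.61) + 1.5(93.68) + 0.75(66.17) = 403.28
The largest value is 403.28 kips from combination 7.

Combination 7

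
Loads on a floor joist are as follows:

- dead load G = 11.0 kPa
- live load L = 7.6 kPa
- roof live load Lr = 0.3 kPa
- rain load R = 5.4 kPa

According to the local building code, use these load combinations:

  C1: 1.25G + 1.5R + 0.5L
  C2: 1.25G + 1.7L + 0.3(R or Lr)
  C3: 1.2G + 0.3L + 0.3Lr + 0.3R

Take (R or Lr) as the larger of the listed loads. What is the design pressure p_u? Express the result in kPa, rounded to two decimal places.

(R or Lr) → R = 5.4 kPa.
C1: 1.25(11.0) + 1.5(5.4) + 0.5(7.6) = 13.75 + 8.10 + 3.80 = 25.65
C2: 1.25(11.0) + 1.7(7.6) + 0.3(5.4) = 13.75 + 12.92 + 1.62 = 28.29
C3: 1.2(11.0) + 0.3(7.6) + 0.3(0.3) + 0.3(5.4) = 13.20 + 2.28 + 0.09 + 1.62 = 17.19
Maximum is from combination 2.

28.29 kPa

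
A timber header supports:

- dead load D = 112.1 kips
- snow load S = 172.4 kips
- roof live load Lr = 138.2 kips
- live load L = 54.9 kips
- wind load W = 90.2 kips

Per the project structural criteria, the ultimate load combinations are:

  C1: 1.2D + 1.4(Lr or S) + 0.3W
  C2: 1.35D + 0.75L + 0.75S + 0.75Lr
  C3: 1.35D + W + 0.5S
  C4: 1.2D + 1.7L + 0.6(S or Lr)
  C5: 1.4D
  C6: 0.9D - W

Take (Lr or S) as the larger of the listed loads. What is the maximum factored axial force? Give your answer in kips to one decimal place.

425.5 kips

(Lr or S) → S = 172.4 kips; (S or Lr) → S = 172.4 kips.
C1: 1.2(112.1) + 1.4(172.4) + 0.3(90.2) = 402.9
C2: 1.35(112.1) + 0.75(54.9) + 0.75(172.4) + 0.75(138.2) = 151.3 + 41.2 + 129.3 + 103.7 = 425.5
C3: 1.35(112.1) + 1.0(90.2) + 0.5(172.4) = 151.3 + 90.2 + 86.2 = 327.7
C4: 1.2(112.1) + 1.7(54.9) + 0.6(172.4) = 331.3
C5: 1.4(112.1) = 156.9
C6: 0.9(112.1) - 1.0(90.2) = 100.9 - 90.2 = 10.7
Combination 2 governs: P_u = 425.5 kips.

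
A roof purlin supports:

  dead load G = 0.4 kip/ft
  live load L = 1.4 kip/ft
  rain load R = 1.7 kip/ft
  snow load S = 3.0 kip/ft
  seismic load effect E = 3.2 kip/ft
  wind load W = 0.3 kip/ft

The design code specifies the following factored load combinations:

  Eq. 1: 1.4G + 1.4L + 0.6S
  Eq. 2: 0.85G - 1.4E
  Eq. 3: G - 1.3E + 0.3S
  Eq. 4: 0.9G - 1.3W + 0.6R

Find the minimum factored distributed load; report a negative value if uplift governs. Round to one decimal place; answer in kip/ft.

Eq. 1: 1.4(0.4) + 1.4(1.4) + 0.6(3.0) = 4.3
Eq. 2: 0.85(0.4) - 1.4(3.2) = -4.1
Eq. 3: 1.0(0.4) - 1.3(3.2) + 0.3(3.0) = -2.9
Eq. 4: 0.9(0.4) - 1.3(0.3) + 0.6(1.7) = 1.0
Combination 2 gives the minimum: -4.1 kip/ft.

-4.1 kip/ft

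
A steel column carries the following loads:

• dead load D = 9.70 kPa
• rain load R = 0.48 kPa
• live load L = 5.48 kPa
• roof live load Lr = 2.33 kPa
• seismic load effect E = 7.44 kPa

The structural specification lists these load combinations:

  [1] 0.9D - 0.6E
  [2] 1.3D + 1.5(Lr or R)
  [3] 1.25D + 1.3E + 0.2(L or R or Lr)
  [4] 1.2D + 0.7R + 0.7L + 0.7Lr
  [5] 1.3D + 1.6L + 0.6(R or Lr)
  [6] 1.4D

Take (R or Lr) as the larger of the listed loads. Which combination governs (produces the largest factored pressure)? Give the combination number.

(Lr or R) → Lr = 2.33 kPa; (L or R or Lr) → L = 5.48 kPa; (R or Lr) → Lr = 2.33 kPa.
[1] 0.9(9.70) - 0.6(7.44) = 4.27
[2] 1.3(9.70) + 1.5(2.33) = 16.11
[3] 1.25(9.70) + 1.3(7.44) + 0.2(5.48) = 22.89
[4] 1.2(9.70) + 0.7(0.48) + 0.7(5.48) + 0.7(2.33) = 17.44
[5] 1.3(9.70) + 1.6(5.48) + 0.6(2.33) = 22.78
[6] 1.4(9.70) = 13.58
The largest value is 22.89 kPa from combination 3.

Combination 3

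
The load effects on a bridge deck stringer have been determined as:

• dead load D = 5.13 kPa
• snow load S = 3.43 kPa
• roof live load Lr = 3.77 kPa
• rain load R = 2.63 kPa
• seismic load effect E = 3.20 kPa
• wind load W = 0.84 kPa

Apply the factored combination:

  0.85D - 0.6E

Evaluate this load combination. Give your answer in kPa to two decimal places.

0.85(5.13) - 0.6(3.20) = 4.36 - 1.92 = 2.44
q_u = 2.44 kPa.

2.44 kPa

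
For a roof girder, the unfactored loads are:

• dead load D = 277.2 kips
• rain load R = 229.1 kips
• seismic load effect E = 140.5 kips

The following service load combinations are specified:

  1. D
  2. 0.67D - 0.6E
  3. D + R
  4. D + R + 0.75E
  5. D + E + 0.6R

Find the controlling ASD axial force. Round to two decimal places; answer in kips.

1. 1.0(277.2) = 277.20
2. 0.67(277.2) - 0.6(140.5) = 185.72 - 84.30 = 101.42
3. 1.0(277.2) + 1.0(229.1) = 277.20 + 229.10 = 506.30
4. 1.0(277.2) + 1.0(229.1) + 0.75(140.5) = 277.20 + 229.10 + 105.38 = 611.68
5. 1.0(277.2) + 1.0(140.5) + 0.6(229.1) = 277.20 + 140.50 + 137.46 = 555.16
Combination 4 governs: P = 611.68 kips.

611.68 kips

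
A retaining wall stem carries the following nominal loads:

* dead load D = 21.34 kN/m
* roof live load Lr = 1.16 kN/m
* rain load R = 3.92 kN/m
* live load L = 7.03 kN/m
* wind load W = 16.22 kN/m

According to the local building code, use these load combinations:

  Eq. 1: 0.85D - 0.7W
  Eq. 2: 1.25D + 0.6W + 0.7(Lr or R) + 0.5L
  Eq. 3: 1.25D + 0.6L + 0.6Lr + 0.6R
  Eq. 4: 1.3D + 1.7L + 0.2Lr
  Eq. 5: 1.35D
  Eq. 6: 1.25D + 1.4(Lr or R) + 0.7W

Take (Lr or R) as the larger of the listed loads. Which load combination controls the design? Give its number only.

(Lr or R) → R = 3.92 kN/m.
Eq. 1: 0.85(21.34) - 0.7(16.22) = 18.14 - 11.35 = 6.79
Eq. 2: 1.25(21.34) + 0.6(16.22) + 0.7(3.92) + 0.5(7.03) = 26.68 + 9.73 + 2.74 + 3.52 = 42.67
Eq. 3: 1.25(21.34) + 0.6(7.03) + 0.6(1.16) + 0.6(3.92) = 33.94
Eq. 4: 1.3(21.34) + 1.7(7.03) + 0.2(1.16) = 39.93
Eq. 5: 1.35(21.34) = 28.81
Eq. 6: 1.25(21.34) + 1.4(3.92) + 0.7(16.22) = 26.68 + 5.49 + 11.35 = 43.52
The largest value is 43.52 kN/m from combination 6.

Combination 6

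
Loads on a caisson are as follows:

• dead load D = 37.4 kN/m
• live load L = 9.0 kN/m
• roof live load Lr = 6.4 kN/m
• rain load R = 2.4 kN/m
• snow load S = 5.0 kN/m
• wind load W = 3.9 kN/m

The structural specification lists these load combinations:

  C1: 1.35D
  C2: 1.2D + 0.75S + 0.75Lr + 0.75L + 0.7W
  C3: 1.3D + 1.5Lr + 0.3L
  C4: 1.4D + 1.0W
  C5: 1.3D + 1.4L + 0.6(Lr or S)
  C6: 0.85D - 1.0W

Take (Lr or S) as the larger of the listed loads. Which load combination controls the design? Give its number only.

(Lr or S) → Lr = 6.4 kN/m.
C1: 1.35(37.4) = 50.49
C2: 1.2(37.4) + 0.75(5.0) + 0.75(6.4) + 0.75(9.0) + 0.7(3.9) = 44.88 + 3.75 + 4.80 + 6.75 + 2.73 = 62.91
C3: 1.3(37.4) + 1.5(6.4) + 0.3(9.0) = 48.62 + 9.60 + 2.70 = 60.92
C4: 1.4(37.4) + 1.0(3.9) = 52.36 + 3.90 = 56.26
C5: 1.3(37.4) + 1.4(9.0) + 0.6(6.4) = 48.62 + 12.60 + 3.84 = 65.06
C6: 0.85(37.4) - 1.0(3.9) = 31.79 - 3.90 = 27.89
The largest value is 65.06 kN/m from combination 5.

Combination 5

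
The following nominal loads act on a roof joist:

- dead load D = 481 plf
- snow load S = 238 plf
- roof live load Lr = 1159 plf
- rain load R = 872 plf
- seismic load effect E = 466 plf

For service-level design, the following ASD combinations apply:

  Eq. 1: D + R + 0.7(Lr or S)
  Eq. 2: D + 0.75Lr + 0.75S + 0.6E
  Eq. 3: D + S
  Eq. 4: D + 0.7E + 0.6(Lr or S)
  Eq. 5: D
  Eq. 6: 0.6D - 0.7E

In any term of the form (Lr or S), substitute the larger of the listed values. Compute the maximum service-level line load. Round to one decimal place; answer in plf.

2164.3 plf

(Lr or S) → Lr = 1159 plf.
Eq. 1: 1.0(481) + 1.0(872) + 0.7(1159) = 481.0 + 872.0 + 811.3 = 2164.3
Eq. 2: 1.0(481) + 0.75(1159) + 0.75(238) + 0.6(466) = 481.0 + 869.3 + 178.5 + 279.6 = 1808.4
Eq. 3: 1.0(481) + 1.0(238) = 481.0 + 238.0 = 719.0
Eq. 4: 1.0(481) + 0.7(466) + 0.6(1159) = 481.0 + 326.2 + 695.4 = 1502.6
Eq. 5: 1.0(481) = 481.0
Eq. 6: 0.6(481) - 0.7(466) = 288.6 - 326.2 = -37.6
The controlling combination is 1, giving 2164.3 plf.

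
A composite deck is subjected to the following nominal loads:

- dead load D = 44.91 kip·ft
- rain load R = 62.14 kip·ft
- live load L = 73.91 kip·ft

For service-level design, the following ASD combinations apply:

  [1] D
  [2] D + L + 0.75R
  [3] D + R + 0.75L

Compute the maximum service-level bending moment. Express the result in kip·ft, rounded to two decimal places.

165.43 kip·ft

[1] 1.0(44.91) = 44.91
[2] 1.0(44.91) + 1.0(73.91) + 0.75(62.14) = 44.91 + 73.91 + 46.61 = 165.43
[3] 1.0(44.91) + 1.0(62.14) + 0.75(73.91) = 44.91 + 62.14 + 55.43 = 162.48
Maximum is from combination 2.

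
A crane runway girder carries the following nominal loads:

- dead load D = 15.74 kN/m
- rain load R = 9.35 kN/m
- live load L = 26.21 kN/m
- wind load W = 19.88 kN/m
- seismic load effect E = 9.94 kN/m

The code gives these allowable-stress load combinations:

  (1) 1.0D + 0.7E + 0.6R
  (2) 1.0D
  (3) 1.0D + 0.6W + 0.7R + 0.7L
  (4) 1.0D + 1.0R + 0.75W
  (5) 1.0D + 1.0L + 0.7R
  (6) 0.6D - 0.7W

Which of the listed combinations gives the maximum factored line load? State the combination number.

(1) 1.0(15.74) + 0.7(9.94) + 0.6(9.35) = 15.74 + 6.96 + 5.61 = 28.31
(2) 1.0(15.74) = 15.74
(3) 1.0(15.74) + 0.6(19.88) + 0.7(9.35) + 0.7(26.21) = 52.56
(4) 1.0(15.74) + 1.0(9.35) + 0.75(19.88) = 15.74 + 9.35 + 14.91 = 40.00
(5) 1.0(15.74) + 1.0(26.21) + 0.7(9.35) = 15.74 + 26.21 + 6.55 = 48.50
(6) 0.6(15.74) - 0.7(19.88) = -4.47
The largest value is 52.56 kN/m from combination 3.

Combination 3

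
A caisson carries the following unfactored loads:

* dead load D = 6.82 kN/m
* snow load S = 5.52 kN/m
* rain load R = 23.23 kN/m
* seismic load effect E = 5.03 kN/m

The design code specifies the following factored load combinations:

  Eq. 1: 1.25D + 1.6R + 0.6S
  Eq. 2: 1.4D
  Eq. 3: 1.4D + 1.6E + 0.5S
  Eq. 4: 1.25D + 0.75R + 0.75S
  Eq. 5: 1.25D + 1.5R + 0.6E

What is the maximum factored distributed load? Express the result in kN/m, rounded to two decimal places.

49.01 kN/m

Eq. 1: 1.25(6.82) + 1.6(23.23) + 0.6(5.52) = 49.01
Eq. 2: 1.4(6.82) = 9.55
Eq. 3: 1.4(6.82) + 1.6(5.03) + 0.5(5.52) = 20.36
Eq. 4: 1.25(6.82) + 0.75(23.23) + 0.75(5.52) = 30.09
Eq. 5: 1.25(6.82) + 1.5(23.23) + 0.6(5.03) = 46.39
Maximum is from combination 1.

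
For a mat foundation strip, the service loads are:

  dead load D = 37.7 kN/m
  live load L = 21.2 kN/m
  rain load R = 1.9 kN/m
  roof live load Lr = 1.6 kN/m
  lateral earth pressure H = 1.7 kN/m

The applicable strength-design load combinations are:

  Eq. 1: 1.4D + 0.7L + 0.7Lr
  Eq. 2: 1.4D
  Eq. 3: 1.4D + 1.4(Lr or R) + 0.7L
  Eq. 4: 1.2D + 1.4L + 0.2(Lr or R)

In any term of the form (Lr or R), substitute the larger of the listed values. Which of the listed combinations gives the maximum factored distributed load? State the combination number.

(Lr or R) → R = 1.9 kN/m.
Eq. 1: 1.4(37.7) + 0.7(21.2) + 0.7(1.6) = 52.8 + 14.8 + 1.1 = 68.7
Eq. 2: 1.4(37.7) = 52.8
Eq. 3: 1.4(37.7) + 1.4(1.9) + 0.7(21.2) = 52.8 + 2.7 + 14.8 = 70.3
Eq. 4: 1.2(37.7) + 1.4(21.2) + 0.2(1.9) = 45.2 + 29.7 + 0.4 = 75.3
The largest value is 75.3 kN/m from combination 4.

Combination 4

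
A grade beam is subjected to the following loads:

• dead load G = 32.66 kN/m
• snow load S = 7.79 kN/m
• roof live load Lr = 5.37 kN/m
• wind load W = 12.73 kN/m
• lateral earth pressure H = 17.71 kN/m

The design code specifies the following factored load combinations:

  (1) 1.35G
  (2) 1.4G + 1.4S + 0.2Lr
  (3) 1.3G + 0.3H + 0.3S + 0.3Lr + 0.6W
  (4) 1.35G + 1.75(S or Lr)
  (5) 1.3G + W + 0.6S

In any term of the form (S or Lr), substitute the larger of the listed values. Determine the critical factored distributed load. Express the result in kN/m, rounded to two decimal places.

59.86 kN/m

(S or Lr) → S = 7.79 kN/m.
(1) 1.35(32.66) = 44.09
(2) 1.4(32.66) + 1.4(7.79) + 0.2(5.37) = 45.72 + 10.91 + 1.07 = 57.70
(3) 1.3(32.66) + 0.3(17.71) + 0.3(7.79) + 0.3(5.37) + 0.6(12.73) = 42.46 + 5.31 + 2.34 + 1.61 + 7.64 = 59.36
(4) 1.35(32.66) + 1.75(7.79) = 44.09 + 13.63 = 57.72
(5) 1.3(32.66) + 1.0(12.73) + 0.6(7.79) = 42.46 + 12.73 + 4.67 = 59.86
Combination 5 governs: w_u = 59.86 kN/m.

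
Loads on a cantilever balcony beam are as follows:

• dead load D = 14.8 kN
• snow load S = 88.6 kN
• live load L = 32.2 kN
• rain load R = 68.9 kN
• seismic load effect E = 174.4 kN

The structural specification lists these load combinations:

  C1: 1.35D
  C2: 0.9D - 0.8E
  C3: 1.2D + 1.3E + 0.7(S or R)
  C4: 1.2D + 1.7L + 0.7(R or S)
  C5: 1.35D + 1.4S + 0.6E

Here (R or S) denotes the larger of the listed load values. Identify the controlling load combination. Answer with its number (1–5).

(S or R) → S = 88.6 kN; (R or S) → S = 88.6 kN.
C1: 1.35(14.8) = 20.0
C2: 0.9(14.8) - 0.8(174.4) = 13.3 - 139.5 = -126.2
C3: 1.2(14.8) + 1.3(174.4) + 0.7(88.6) = 17.8 + 226.7 + 62.0 = 306.5
C4: 1.2(14.8) + 1.7(32.2) + 0.7(88.6) = 17.8 + 54.7 + 62.0 = 134.5
C5: 1.35(14.8) + 1.4(88.6) + 0.6(174.4) = 248.7
The largest value is 306.5 kN from combination 3.

Combination 3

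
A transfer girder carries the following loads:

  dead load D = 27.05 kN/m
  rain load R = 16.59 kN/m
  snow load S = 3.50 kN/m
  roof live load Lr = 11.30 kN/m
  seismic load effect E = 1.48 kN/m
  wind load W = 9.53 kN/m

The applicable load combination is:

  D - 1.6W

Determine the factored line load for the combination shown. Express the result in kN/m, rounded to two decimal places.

1.0(27.05) - 1.6(9.53) = 11.80
w_u = 11.80 kN/m.

11.80 kN/m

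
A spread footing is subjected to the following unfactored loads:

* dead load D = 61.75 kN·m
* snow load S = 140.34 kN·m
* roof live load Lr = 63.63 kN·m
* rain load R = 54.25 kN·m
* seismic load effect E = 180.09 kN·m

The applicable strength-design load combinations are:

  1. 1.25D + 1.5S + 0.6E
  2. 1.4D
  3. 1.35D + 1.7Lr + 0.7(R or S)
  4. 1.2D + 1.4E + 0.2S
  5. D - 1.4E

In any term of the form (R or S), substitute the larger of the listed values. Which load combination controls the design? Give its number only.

(R or S) → S = 140.34 kN·m.
1. 1.25(61.75) + 1.5(140.34) + 0.6(180.09) = 77.19 + 210.51 + 108.05 = 395.75
2. 1.4(61.75) = 86.45
3. 1.35(61.75) + 1.7(63.63) + 0.7(140.34) = 83.36 + 108.17 + 98.24 = 289.77
4. 1.2(61.75) + 1.4(180.09) + 0.2(140.34) = 354.29
5. 1.0(61.75) - 1.4(180.09) = 61.75 - 252.13 = -190.38
The largest value is 395.75 kN·m from combination 1.

Combination 1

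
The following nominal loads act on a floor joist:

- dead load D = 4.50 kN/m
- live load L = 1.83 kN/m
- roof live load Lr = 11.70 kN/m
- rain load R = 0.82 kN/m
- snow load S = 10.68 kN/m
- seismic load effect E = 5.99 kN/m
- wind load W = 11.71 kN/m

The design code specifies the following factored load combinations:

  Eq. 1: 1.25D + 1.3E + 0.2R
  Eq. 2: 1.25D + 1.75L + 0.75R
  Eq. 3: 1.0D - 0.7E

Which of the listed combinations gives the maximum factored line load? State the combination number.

Eq. 1: 1.25(4.50) + 1.3(5.99) + 0.2(0.82) = 5.63 + 7.79 + 0.16 = 13.58
Eq. 2: 1.25(4.50) + 1.75(1.83) + 0.75(0.82) = 9.44
Eq. 3: 1.0(4.50) - 0.7(5.99) = 4.50 - 4.19 = 0.31
The largest value is 13.58 kN/m from combination 1.

Combination 1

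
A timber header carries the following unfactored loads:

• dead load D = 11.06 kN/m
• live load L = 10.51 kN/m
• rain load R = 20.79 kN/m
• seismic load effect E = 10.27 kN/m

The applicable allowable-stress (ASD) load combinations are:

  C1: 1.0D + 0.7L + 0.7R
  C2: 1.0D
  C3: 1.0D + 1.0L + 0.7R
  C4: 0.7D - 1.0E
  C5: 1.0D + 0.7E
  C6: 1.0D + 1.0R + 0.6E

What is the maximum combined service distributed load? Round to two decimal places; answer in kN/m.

C1: 1.0(11.06) + 0.7(10.51) + 0.7(20.79) = 32.97
C2: 1.0(11.06) = 11.06
C3: 1.0(11.06) + 1.0(10.51) + 0.7(20.79) = 36.12
C4: 0.7(11.06) - 1.0(10.27) = -2.53
C5: 1.0(11.06) + 0.7(10.27) = 18.25
C6: 1.0(11.06) + 1.0(20.79) + 0.6(10.27) = 38.01
Maximum is from combination 6.

38.01 kN/m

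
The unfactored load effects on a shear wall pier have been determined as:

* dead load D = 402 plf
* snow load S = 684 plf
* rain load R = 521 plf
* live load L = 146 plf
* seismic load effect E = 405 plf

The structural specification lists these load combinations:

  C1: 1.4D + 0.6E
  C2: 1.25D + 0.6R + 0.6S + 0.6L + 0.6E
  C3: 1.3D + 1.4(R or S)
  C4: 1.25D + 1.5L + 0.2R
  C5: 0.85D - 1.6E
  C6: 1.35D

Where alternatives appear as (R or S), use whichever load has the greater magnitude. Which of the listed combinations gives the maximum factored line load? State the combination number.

(R or S) → S = 684 plf.
C1: 1.4(402) + 0.6(405) = 562.8 + 243.0 = 805.8
C2: 1.25(402) + 0.6(521) + 0.6(684) + 0.6(146) + 0.6(405) = 502.5 + 312.6 + 410.4 + 87.6 + 243.0 = 1556.1
C3: 1.3(402) + 1.4(684) = 522.6 + 957.6 = 1480.2
C4: 1.25(402) + 1.5(146) + 0.2(521) = 502.5 + 219.0 + 104.2 = 825.7
C5: 0.85(402) - 1.6(405) = 341.7 - 648.0 = -306.3
C6: 1.35(402) = 542.7
The largest value is 1556.1 plf from combination 2.

Combination 2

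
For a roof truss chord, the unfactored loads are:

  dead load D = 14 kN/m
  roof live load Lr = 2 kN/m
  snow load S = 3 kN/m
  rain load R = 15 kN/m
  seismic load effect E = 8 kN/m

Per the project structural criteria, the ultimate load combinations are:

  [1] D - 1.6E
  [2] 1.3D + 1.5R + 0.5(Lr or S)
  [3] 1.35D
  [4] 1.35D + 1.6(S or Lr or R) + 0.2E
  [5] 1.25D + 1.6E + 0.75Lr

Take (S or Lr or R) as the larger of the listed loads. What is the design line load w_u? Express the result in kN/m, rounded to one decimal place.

(Lr or S) → S = 3 kN/m; (S or Lr or R) → R = 15 kN/m.
[1] 1.0(14) - 1.6(8) = 14.0 - 12.8 = 1.2
[2] 1.3(14) + 1.5(15) + 0.5(3) = 18.2 + 22.5 + 1.5 = 42.2
[3] 1.35(14) = 18.9
[4] 1.35(14) + 1.6(15) + 0.2(8) = 18.9 + 24.0 + 1.6 = 44.5
[5] 1.25(14) + 1.6(8) + 0.75(2) = 17.5 + 12.8 + 1.5 = 31.8
Maximum is from combination 4.

44.5 kN/m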